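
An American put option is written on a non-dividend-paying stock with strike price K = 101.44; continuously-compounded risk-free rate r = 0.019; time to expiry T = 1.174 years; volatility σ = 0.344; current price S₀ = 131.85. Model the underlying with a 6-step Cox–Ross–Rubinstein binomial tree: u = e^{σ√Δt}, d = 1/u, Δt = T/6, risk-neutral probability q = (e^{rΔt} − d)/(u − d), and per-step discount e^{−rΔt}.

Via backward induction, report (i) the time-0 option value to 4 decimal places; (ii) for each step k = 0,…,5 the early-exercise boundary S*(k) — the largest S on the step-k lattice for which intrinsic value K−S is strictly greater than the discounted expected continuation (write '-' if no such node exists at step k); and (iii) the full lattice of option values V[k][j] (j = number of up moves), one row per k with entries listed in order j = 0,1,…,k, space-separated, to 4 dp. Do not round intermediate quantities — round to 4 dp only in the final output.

price = 5.4887
boundary = - - - - 71.7367 83.5268
tree:
5.4887
8.7245 1.9442
13.5640 3.4274 0.3151
20.4821 6.0004 0.6016 0.0000
29.7033 10.4192 1.1484 0.0000 0.0000
39.8293 17.9132 2.1924 0.0000 0.0000 0.0000
48.5259 29.7033 4.1853 0.0000 0.0000 0.0000 0.0000

Δt=0.19567  u=1.16435  d=0.85885  q=0.47422  discount=0.99629
step 6 (expiry): payoffs max(K−S,0) = 48.5259 29.7033 4.1853 0.0000 0.0000 0.0000 0.0000
step 5: (k=5,j=0): S=61.6107, (K−S)⁺=39.8293, hold=39.4528 ⇒ V=39.8293 exercise | (k=5,j=1): S=83.5268, (K−S)⁺=17.9132, hold=17.5368 ⇒ V=17.9132 exercise | (k=5,j=2): S=113.2388, (K−S)⁺=0.0000, hold=2.1924 ⇒ V=2.1924 continue | (k=5,j=3): S=153.5200, (K−S)⁺=0.0000, hold=0.0000 ⇒ V=0.0000 continue | (k=5,j=4): S=208.1298, (K−S)⁺=0.0000, hold=0.0000 ⇒ V=0.0000 continue | (k=5,j=5): S=282.1654, (K−S)⁺=0.0000, hold=0.0000 ⇒ V=0.0000 continue  boundary S*=83.5268
step 4: (k=4,j=0): S=71.7367, (K−S)⁺=29.7033, hold=29.3269 ⇒ V=29.7033 exercise | (k=4,j=1): S=97.2547, (K−S)⁺=4.1853, hold=10.4192 ⇒ V=10.4192 continue | (k=4,j=2): S=131.8500, (K−S)⁺=0.0000, hold=1.1484 ⇒ V=1.1484 continue | (k=4,j=3): S=178.7515, (K−S)⁺=0.0000, hold=0.0000 ⇒ V=0.0000 continue | (k=4,j=4): S=242.3366, (K−S)⁺=0.0000, hold=0.0000 ⇒ V=0.0000 continue  boundary S*=71.7367
step 3: (k=3,j=0): S=83.5268, (K−S)⁺=17.9132, hold=20.4821 ⇒ V=20.4821 continue | (k=3,j=1): S=113.2388, (K−S)⁺=0.0000, hold=6.0004 ⇒ V=6.0004 continue | (k=3,j=2): S=153.5200, (K−S)⁺=0.0000, hold=0.6016 ⇒ V=0.6016 continue | (k=3,j=3): S=208.1298, (K−S)⁺=0.0000, hold=0.0000 ⇒ V=0.0000 continue  boundary S*=-
step 2: (k=2,j=0): S=97.2547, (K−S)⁺=4.1853, hold=13.5640 ⇒ V=13.5640 continue | (k=2,j=1): S=131.8500, (K−S)⁺=0.0000, hold=3.4274 ⇒ V=3.4274 continue | (k=2,j=2): S=178.7515, (K−S)⁺=0.0000, hold=0.3151 ⇒ V=0.3151 continue  boundary S*=-
step 1: (k=1,j=0): S=113.2388, (K−S)⁺=0.0000, hold=8.7245 ⇒ V=8.7245 continue | (k=1,j=1): S=153.5200, (K−S)⁺=0.0000, hold=1.9442 ⇒ V=1.9442 continue  boundary S*=-
step 0: (k=0,j=0): S=131.8500, (K−S)⁺=0.0000, hold=5.4887 ⇒ V=5.4887 continue  boundary S*=-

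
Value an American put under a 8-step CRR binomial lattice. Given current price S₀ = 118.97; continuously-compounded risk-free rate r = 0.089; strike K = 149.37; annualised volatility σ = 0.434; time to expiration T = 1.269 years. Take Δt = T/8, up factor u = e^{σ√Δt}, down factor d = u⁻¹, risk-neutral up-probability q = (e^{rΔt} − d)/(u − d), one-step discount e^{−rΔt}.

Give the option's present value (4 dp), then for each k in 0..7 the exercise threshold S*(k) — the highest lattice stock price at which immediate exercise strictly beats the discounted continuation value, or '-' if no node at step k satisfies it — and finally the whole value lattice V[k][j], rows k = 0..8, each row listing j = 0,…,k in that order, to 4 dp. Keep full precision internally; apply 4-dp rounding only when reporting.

params: Δt=0.15862 u=1.18869 d=0.84126 q=0.49782 e^(-rΔt)=0.98598
t_8 payoffs: 119.5240 107.1980 89.7816 65.1724 30.4000 0.0000 0.0000 0.0000 0.0000
t_7: node(7,0) S=35.4777 payoff=113.8923 vs cont=111.7984 → 113.8923 [stop]  node(7,1) S=50.1295 payoff=99.2405 vs cont=97.1466 → 99.2405 [stop]  node(7,2) S=70.8322 payoff=78.5378 vs cont=76.4438 → 78.5378 [stop]  node(7,3) S=100.0849 payoff=49.2851 vs cont=47.1912 → 49.2851 [stop]  node(7,4) S=141.4185 payoff=7.9515 vs cont=15.0524 → 15.0524 [wait]  node(7,5) S=199.8223 payoff=0.0000 vs cont=0.0000 → 0.0000 [wait]  node(7,6) S=282.3461 payoff=0.0000 vs cont=0.0000 → 0.0000 [wait]  node(7,7) S=398.9510 payoff=0.0000 vs cont=0.0000 → 0.0000 [wait]  ⇒ S*(7)=100.0849
t_6: node(6,0) S=42.1720 payoff=107.1980 vs cont=105.1041 → 107.1980 [stop]  node(6,1) S=59.5884 payoff=89.7816 vs cont=87.6876 → 89.7816 [stop]  node(6,2) S=84.1976 payoff=65.1724 vs cont=63.0785 → 65.1724 [stop]  node(6,3) S=118.9700 payoff=30.4000 vs cont=31.7915 → 31.7915 [wait]  node(6,4) S=168.1029 payoff=0.0000 vs cont=7.4531 → 7.4531 [wait]  node(6,5) S=237.5270 payoff=0.0000 vs cont=0.0000 → 0.0000 [wait]  node(6,6) S=335.6222 payoff=0.0000 vs cont=0.0000 → 0.0000 [wait]  ⇒ S*(6)=84.1976
t_5: node(5,0) S=50.1295 payoff=99.2405 vs cont=97.1466 → 99.2405 [stop]  node(5,1) S=70.8322 payoff=78.5378 vs cont=76.4438 → 78.5378 [stop]  node(5,2) S=100.0849 payoff=49.2851 vs cont=47.8741 → 49.2851 [stop]  node(5,3) S=141.4185 payoff=7.9515 vs cont=19.3996 → 19.3996 [wait]  node(5,4) S=199.8223 payoff=0.0000 vs cont=3.6903 → 3.6903 [wait]  node(5,5) S=282.3461 payoff=0.0000 vs cont=0.0000 → 0.0000 [wait]  ⇒ S*(5)=100.0849
t_4: node(4,0) S=59.5884 payoff=89.7816 vs cont=87.6876 → 89.7816 [stop]  node(4,1) S=84.1976 payoff=65.1724 vs cont=63.0785 → 65.1724 [stop]  node(4,2) S=118.9700 payoff=30.4000 vs cont=33.9252 → 33.9252 [wait]  node(4,3) S=168.1029 payoff=0.0000 vs cont=11.4169 → 11.4169 [wait]  node(4,4) S=237.5270 payoff=0.0000 vs cont=1.8272 → 1.8272 [wait]  ⇒ S*(4)=84.1976
t_3: node(3,0) S=70.8322 payoff=78.5378 vs cont=76.4438 → 78.5378 [stop]  node(3,1) S=100.0849 payoff=49.2851 vs cont=48.9215 → 49.2851 [stop]  node(3,2) S=141.4185 payoff=7.9515 vs cont=22.4017 → 22.4017 [wait]  node(3,3) S=199.8223 payoff=0.0000 vs cont=6.5499 → 6.5499 [wait]  ⇒ S*(3)=100.0849
t_2: node(2,0) S=84.1976 payoff=65.1724 vs cont=63.0785 → 65.1724 [stop]  node(2,1) S=118.9700 payoff=30.4000 vs cont=35.3988 → 35.3988 [wait]  node(2,2) S=168.1029 payoff=0.0000 vs cont=14.3070 → 14.3070 [wait]  ⇒ S*(2)=84.1976
t_1: node(1,0) S=100.0849 payoff=49.2851 vs cont=49.6448 → 49.6448 [wait]  node(1,1) S=141.4185 payoff=7.9515 vs cont=24.5499 → 24.5499 [wait]  ⇒ S*(1)=-
t_0: node(0,0) S=118.9700 payoff=30.4000 vs cont=36.6313 → 36.6313 [wait]  ⇒ S*(0)=-

price = 36.6313
boundary = - - 84.1976 100.0849 84.1976 100.0849 84.1976 100.0849
tree:
36.6313
49.6448 24.5499
65.1724 35.3988 14.3070
78.5378 49.2851 22.4017 6.5499
89.7816 65.1724 33.9252 11.4169 1.8272
99.2405 78.5378 49.2851 19.3996 3.6903 0.0000
107.1980 89.7816 65.1724 31.7915 7.4531 0.0000 0.0000
113.8923 99.2405 78.5378 49.2851 15.0524 0.0000 0.0000 0.0000
119.5240 107.1980 89.7816 65.1724 30.4000 0.0000 0.0000 0.0000 0.0000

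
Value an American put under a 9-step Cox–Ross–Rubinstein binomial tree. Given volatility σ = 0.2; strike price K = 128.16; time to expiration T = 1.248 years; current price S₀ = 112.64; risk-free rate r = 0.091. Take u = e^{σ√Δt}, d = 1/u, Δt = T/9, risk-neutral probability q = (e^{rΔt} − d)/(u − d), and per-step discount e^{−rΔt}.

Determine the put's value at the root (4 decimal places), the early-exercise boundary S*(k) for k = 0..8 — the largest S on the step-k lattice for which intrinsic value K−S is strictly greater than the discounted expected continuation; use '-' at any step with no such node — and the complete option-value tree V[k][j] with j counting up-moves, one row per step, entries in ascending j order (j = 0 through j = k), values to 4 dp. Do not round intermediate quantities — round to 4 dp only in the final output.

Δt=0.13867  u=1.07732  d=0.92823  q=0.56656  discount=0.98746
step 9 (expiry): payoffs max(K−S,0) = 70.5375 61.2823 50.5406 38.0736 23.6042 6.8107 0.0000 0.0000 0.0000 0.0000
step 8: (k=8,j=0): S=62.0779, (K−S)⁺=66.0821, hold=64.4751 ⇒ V=66.0821 exercise | (k=8,j=1): S=72.0486, (K−S)⁺=56.1114, hold=54.5043 ⇒ V=56.1114 exercise | (k=8,j=2): S=83.6209, (K−S)⁺=44.5391, hold=42.9321 ⇒ V=44.5391 exercise | (k=8,j=3): S=97.0518, (K−S)⁺=31.1082, hold=29.5011 ⇒ V=31.1082 exercise | (k=8,j=4): S=112.6400, (K−S)⁺=15.5200, hold=13.9130 ⇒ V=15.5200 exercise | (k=8,j=5): S=130.7319, (K−S)⁺=0.0000, hold=2.9150 ⇒ V=2.9150 continue | (k=8,j=6): S=151.7297, (K−S)⁺=0.0000, hold=0.0000 ⇒ V=0.0000 continue | (k=8,j=7): S=176.1001, (K−S)⁺=0.0000, hold=0.0000 ⇒ V=0.0000 continue | (k=8,j=8): S=204.3848, (K−S)⁺=0.0000, hold=0.0000 ⇒ V=0.0000 continue  boundary S*=112.6400
step 7: (k=7,j=0): S=66.8777, (K−S)⁺=61.2823, hold=59.6753 ⇒ V=61.2823 exercise | (k=7,j=1): S=77.6194, (K−S)⁺=50.5406, hold=48.9336 ⇒ V=50.5406 exercise | (k=7,j=2): S=90.0864, (K−S)⁺=38.0736, hold=36.4666 ⇒ V=38.0736 exercise | (k=7,j=3): S=104.5558, (K−S)⁺=23.6042, hold=21.9971 ⇒ V=23.6042 exercise | (k=7,j=4): S=121.3493, (K−S)⁺=6.8107, hold=8.2734 ⇒ V=8.2734 continue | (k=7,j=5): S=140.8400, (K−S)⁺=0.0000, hold=1.2476 ⇒ V=1.2476 continue | (k=7,j=6): S=163.4614, (K−S)⁺=0.0000, hold=0.0000 ⇒ V=0.0000 continue | (k=7,j=7): S=189.7161, (K−S)⁺=0.0000, hold=0.0000 ⇒ V=0.0000 continue  boundary S*=104.5558
step 6: (k=6,j=0): S=72.0486, (K−S)⁺=56.1114, hold=54.5043 ⇒ V=56.1114 exercise | (k=6,j=1): S=83.6209, (K−S)⁺=44.5391, hold=42.9321 ⇒ V=44.5391 exercise | (k=6,j=2): S=97.0518, (K−S)⁺=31.1082, hold=29.5011 ⇒ V=31.1082 exercise | (k=6,j=3): S=112.6400, (K−S)⁺=15.5200, hold=14.7313 ⇒ V=15.5200 exercise | (k=6,j=4): S=130.7319, (K−S)⁺=0.0000, hold=4.2390 ⇒ V=4.2390 continue | (k=6,j=5): S=151.7297, (K−S)⁺=0.0000, hold=0.5340 ⇒ V=0.5340 continue | (k=6,j=6): S=176.1001, (K−S)⁺=0.0000, hold=0.0000 ⇒ V=0.0000 continue  boundary S*=112.6400
step 5: (k=5,j=0): S=77.6194, (K−S)⁺=50.5406, hold=48.9336 ⇒ V=50.5406 exercise | (k=5,j=1): S=90.0864, (K−S)⁺=38.0736, hold=36.4666 ⇒ V=38.0736 exercise | (k=5,j=2): S=104.5558, (K−S)⁺=23.6042, hold=21.9971 ⇒ V=23.6042 exercise | (k=5,j=3): S=121.3493, (K−S)⁺=6.8107, hold=9.0141 ⇒ V=9.0141 continue | (k=5,j=4): S=140.8400, (K−S)⁺=0.0000, hold=2.1130 ⇒ V=2.1130 continue | (k=5,j=5): S=163.4614, (K−S)⁺=0.0000, hold=0.2285 ⇒ V=0.2285 continue  boundary S*=104.5558
step 4: (k=4,j=0): S=83.6209, (K−S)⁺=44.5391, hold=42.9321 ⇒ V=44.5391 exercise | (k=4,j=1): S=97.0518, (K−S)⁺=31.1082, hold=29.5011 ⇒ V=31.1082 exercise | (k=4,j=2): S=112.6400, (K−S)⁺=15.5200, hold=15.1457 ⇒ V=15.5200 exercise | (k=4,j=3): S=130.7319, (K−S)⁺=0.0000, hold=5.0402 ⇒ V=5.0402 continue | (k=4,j=4): S=151.7297, (K−S)⁺=0.0000, hold=1.0322 ⇒ V=1.0322 continue  boundary S*=112.6400
step 3: (k=3,j=0): S=90.0864, (K−S)⁺=38.0736, hold=36.4666 ⇒ V=38.0736 exercise | (k=3,j=1): S=104.5558, (K−S)⁺=23.6042, hold=21.9971 ⇒ V=23.6042 exercise | (k=3,j=2): S=121.3493, (K−S)⁺=6.8107, hold=9.4624 ⇒ V=9.4624 continue | (k=3,j=3): S=140.8400, (K−S)⁺=0.0000, hold=2.7347 ⇒ V=2.7347 continue  boundary S*=104.5558
step 2: (k=2,j=0): S=97.0518, (K−S)⁺=31.1082, hold=29.5011 ⇒ V=31.1082 exercise | (k=2,j=1): S=112.6400, (K−S)⁺=15.5200, hold=15.3964 ⇒ V=15.5200 exercise | (k=2,j=2): S=130.7319, (K−S)⁺=0.0000, hold=5.5799 ⇒ V=5.5799 continue  boundary S*=112.6400
step 1: (k=1,j=0): S=104.5558, (K−S)⁺=23.6042, hold=21.9971 ⇒ V=23.6042 exercise | (k=1,j=1): S=121.3493, (K−S)⁺=6.8107, hold=9.7643 ⇒ V=9.7643 continue  boundary S*=104.5558
step 0: (k=0,j=0): S=112.6400, (K−S)⁺=15.5200, hold=15.5653 ⇒ V=15.5653 continue  boundary S*=-

price = 15.5653
boundary = - 104.5558 112.6400 104.5558 112.6400 104.5558 112.6400 104.5558 112.6400
tree:
15.5653
23.6042 9.7643
31.1082 15.5200 5.5799
38.0736 23.6042 9.4624 2.7347
44.5391 31.1082 15.5200 5.0402 1.0322
50.5406 38.0736 23.6042 9.0141 2.1130 0.2285
56.1114 44.5391 31.1082 15.5200 4.2390 0.5340 0.0000
61.2823 50.5406 38.0736 23.6042 8.2734 1.2476 0.0000 0.0000
66.0821 56.1114 44.5391 31.1082 15.5200 2.9150 0.0000 0.0000 0.0000
70.5375 61.2823 50.5406 38.0736 23.6042 6.8107 0.0000 0.0000 0.0000 0.0000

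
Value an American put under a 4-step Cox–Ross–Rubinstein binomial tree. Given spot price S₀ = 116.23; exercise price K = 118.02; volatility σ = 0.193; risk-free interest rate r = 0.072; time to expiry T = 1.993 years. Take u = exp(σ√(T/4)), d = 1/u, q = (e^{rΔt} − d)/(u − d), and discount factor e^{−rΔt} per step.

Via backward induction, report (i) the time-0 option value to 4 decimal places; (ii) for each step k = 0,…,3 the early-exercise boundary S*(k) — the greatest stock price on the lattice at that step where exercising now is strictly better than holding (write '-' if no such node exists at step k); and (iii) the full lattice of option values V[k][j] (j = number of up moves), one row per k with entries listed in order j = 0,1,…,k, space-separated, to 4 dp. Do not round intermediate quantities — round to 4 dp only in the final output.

price = 8.0201
boundary = - 101.4269 88.5091 101.4269
tree:
8.0201
16.5931 2.7846
29.5109 6.8092 0.2671
40.7834 16.5931 0.6914 0.0000
50.6203 29.5109 1.7900 0.0000 0.0000

Δt=0.49825, u=1.14595, d=0.87264, q=0.59964, disc=e^(-rΔt)=0.96476
k=4 terminal: V=max(K-S,0) → 50.6203 29.5109 1.7900 0.0000 0.0000
k=3: j=0 S=77.2366 intr=40.7834 cont=36.6246 V=40.7834[EX]; j=1 S=101.4269 intr=16.5931 cont=12.4343 V=16.5931[EX]; j=2 S=133.1936 intr=0.0000 cont=0.6914 V=0.6914[hold]; j=3 S=174.9095 intr=0.0000 cont=0.0000 V=0.0000[hold]  S*(3)=101.4269
k=2: j=0 S=88.5091 intr=29.5109 cont=25.3521 V=29.5109[EX]; j=1 S=116.2300 intr=1.7900 cont=6.8092 V=6.8092[hold]; j=2 S=152.6330 intr=0.0000 cont=0.2671 V=0.2671[hold]  S*(2)=88.5091
k=1: j=0 S=101.4269 intr=16.5931 cont=15.3379 V=16.5931[EX]; j=1 S=133.1936 intr=0.0000 cont=2.7846 V=2.7846[hold]  S*(1)=101.4269
k=0: j=0 S=116.2300 intr=1.7900 cont=8.0201 V=8.0201[hold]  S*(0)=-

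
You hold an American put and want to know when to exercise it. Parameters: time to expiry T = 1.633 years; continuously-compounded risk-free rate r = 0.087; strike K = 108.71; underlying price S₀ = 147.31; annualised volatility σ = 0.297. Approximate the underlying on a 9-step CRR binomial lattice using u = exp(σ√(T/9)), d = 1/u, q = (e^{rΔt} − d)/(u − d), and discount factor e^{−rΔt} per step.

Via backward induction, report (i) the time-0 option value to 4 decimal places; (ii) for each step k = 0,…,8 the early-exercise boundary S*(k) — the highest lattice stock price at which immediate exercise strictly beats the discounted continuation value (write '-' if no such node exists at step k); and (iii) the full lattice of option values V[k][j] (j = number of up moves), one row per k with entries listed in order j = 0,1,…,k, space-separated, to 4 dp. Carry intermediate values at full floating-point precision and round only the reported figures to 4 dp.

price = 3.0627
boundary = - - - - - 78.2559 88.8096 78.2559 88.8096
tree:
3.0627
5.1203 1.3381
8.3651 2.4093 0.4325
13.3026 4.2569 0.8504 0.0766
20.4981 7.3491 1.6547 0.1659 0.0000
30.4541 12.3233 3.1781 0.3595 0.0000 0.0000
39.7537 19.9004 6.0036 0.7789 0.0000 0.0000 0.0000
47.9481 30.4541 11.0964 1.6877 0.0000 0.0000 0.0000 0.0000
55.1688 39.7537 19.9004 3.6568 0.0000 0.0000 0.0000 0.0000 0.0000
61.5314 47.9481 30.4541 7.9233 0.0000 0.0000 0.0000 0.0000 0.0000 0.0000

Δt=0.18144, u=1.13486, d=0.88116, q=0.53113, disc=e^(-rΔt)=0.98434
k=9 terminal: V=max(K-S,0) → 61.5314 47.9481 30.4541 7.9233 0.0000 0.0000 0.0000 0.0000 0.0000 0.0000
k=8: j=0 S=53.5412 intr=55.1688 cont=53.4662 V=55.1688[EX]; j=1 S=68.9563 intr=39.7537 cont=38.0511 V=39.7537[EX]; j=2 S=88.8096 intr=19.9004 cont=18.1978 V=19.9004[EX]; j=3 S=114.3790 intr=0.0000 cont=3.6568 V=3.6568[hold]; j=4 S=147.3100 intr=0.0000 cont=0.0000 V=0.0000[hold]; j=5 S=189.7223 intr=0.0000 cont=0.0000 V=0.0000[hold]; j=6 S=244.3455 intr=0.0000 cont=0.0000 V=0.0000[hold]; j=7 S=314.6954 intr=0.0000 cont=0.0000 V=0.0000[hold]; j=8 S=405.2999 intr=0.0000 cont=0.0000 V=0.0000[hold]  S*(8)=88.8096
k=7: j=0 S=60.7619 intr=47.9481 cont=46.2456 V=47.9481[EX]; j=1 S=78.2559 intr=30.4541 cont=28.7515 V=30.4541[EX]; j=2 S=100.7867 intr=7.9233 cont=11.0964 V=11.0964[hold]; j=3 S=129.8043 intr=0.0000 cont=1.6877 V=1.6877[hold]; j=4 S=167.1765 intr=0.0000 cont=0.0000 V=0.0000[hold]; j=5 S=215.3086 intr=0.0000 cont=0.0000 V=0.0000[hold]; j=6 S=277.2984 intr=0.0000 cont=0.0000 V=0.0000[hold]; j=7 S=357.1358 intr=0.0000 cont=0.0000 V=0.0000[hold]  S*(7)=78.2559
k=6: j=0 S=68.9563 intr=39.7537 cont=38.0511 V=39.7537[EX]; j=1 S=88.8096 intr=19.9004 cont=19.8567 V=19.9004[EX]; j=2 S=114.3790 intr=0.0000 cont=6.0036 V=6.0036[hold]; j=3 S=147.3100 intr=0.0000 cont=0.7789 V=0.7789[hold]; j=4 S=189.7223 intr=0.0000 cont=0.0000 V=0.0000[hold]; j=5 S=244.3455 intr=0.0000 cont=0.0000 V=0.0000[hold]; j=6 S=314.6954 intr=0.0000 cont=0.0000 V=0.0000[hold]  S*(6)=88.8096
k=5: j=0 S=78.2559 intr=30.4541 cont=28.7515 V=30.4541[EX]; j=1 S=100.7867 intr=7.9233 cont=12.3233 V=12.3233[hold]; j=2 S=129.8043 intr=0.0000 cont=3.1781 V=3.1781[hold]; j=3 S=167.1765 intr=0.0000 cont=0.3595 V=0.3595[hold]; j=4 S=215.3086 intr=0.0000 cont=0.0000 V=0.0000[hold]; j=5 S=277.2984 intr=0.0000 cont=0.0000 V=0.0000[hold]  S*(5)=78.2559
k=4: j=0 S=88.8096 intr=19.9004 cont=20.4981 V=20.4981[hold]; j=1 S=114.3790 intr=0.0000 cont=7.3491 V=7.3491[hold]; j=2 S=147.3100 intr=0.0000 cont=1.6547 V=1.6547[hold]; j=3 S=189.7223 intr=0.0000 cont=0.1659 V=0.1659[hold]; j=4 S=244.3455 intr=0.0000 cont=0.0000 V=0.0000[hold]  S*(4)=-
k=3: j=0 S=100.7867 intr=7.9233 cont=13.3026 V=13.3026[hold]; j=1 S=129.8043 intr=0.0000 cont=4.2569 V=4.2569[hold]; j=2 S=167.1765 intr=0.0000 cont=0.8504 V=0.8504[hold]; j=3 S=215.3086 intr=0.0000 cont=0.0766 V=0.0766[hold]  S*(3)=-
k=2: j=0 S=114.3790 intr=0.0000 cont=8.3651 V=8.3651[hold]; j=1 S=147.3100 intr=0.0000 cont=2.4093 V=2.4093[hold]; j=2 S=189.7223 intr=0.0000 cont=0.4325 V=0.4325[hold]  S*(2)=-
k=1: j=0 S=129.8043 intr=0.0000 cont=5.1203 V=5.1203[hold]; j=1 S=167.1765 intr=0.0000 cont=1.3381 V=1.3381[hold]  S*(1)=-
k=0: j=0 S=147.3100 intr=0.0000 cont=3.0627 V=3.0627[hold]  S*(0)=-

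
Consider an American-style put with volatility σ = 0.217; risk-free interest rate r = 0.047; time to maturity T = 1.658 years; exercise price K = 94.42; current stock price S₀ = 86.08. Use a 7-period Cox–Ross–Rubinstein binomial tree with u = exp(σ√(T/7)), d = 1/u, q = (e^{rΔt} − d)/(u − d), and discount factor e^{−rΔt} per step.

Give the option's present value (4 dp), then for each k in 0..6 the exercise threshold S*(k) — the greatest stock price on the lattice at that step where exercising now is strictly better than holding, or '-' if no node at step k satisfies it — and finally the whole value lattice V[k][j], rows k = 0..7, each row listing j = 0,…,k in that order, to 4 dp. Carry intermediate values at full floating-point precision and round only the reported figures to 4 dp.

Δt=0.23686, u=1.11139, d=0.89978, q=0.52652, disc=e^(-rΔt)=0.98893
k=7 terminal: V=max(K-S,0) → 53.3199 43.6539 31.7145 16.9673 0.0000 0.0000 0.0000 0.0000
k=6: j=0 S=45.6782 intr=48.7418 cont=47.6966 V=48.7418[EX]; j=1 S=56.4209 intr=37.9991 cont=36.9538 V=37.9991[EX]; j=2 S=69.6901 intr=24.7299 cont=23.6846 V=24.7299[EX]; j=3 S=86.0800 intr=8.3400 cont=7.9447 V=8.3400[EX]; j=4 S=106.3245 intr=0.0000 cont=0.0000 V=0.0000[hold]; j=5 S=131.3302 intr=0.0000 cont=0.0000 V=0.0000[hold]; j=6 S=162.2169 intr=0.0000 cont=0.0000 V=0.0000[hold]  S*(6)=86.0800
k=5: j=0 S=50.7661 intr=43.6539 cont=42.6086 V=43.6539[EX]; j=1 S=62.7055 intr=31.7145 cont=30.6693 V=31.7145[EX]; j=2 S=77.4527 intr=16.9673 cont=15.9220 V=16.9673[EX]; j=3 S=95.6683 intr=0.0000 cont=3.9051 V=3.9051[hold]; j=4 S=118.1678 intr=0.0000 cont=0.0000 V=0.0000[hold]; j=5 S=145.9588 intr=0.0000 cont=0.0000 V=0.0000[hold]  S*(5)=77.4527
k=4: j=0 S=56.4209 intr=37.9991 cont=36.9538 V=37.9991[EX]; j=1 S=69.6901 intr=24.7299 cont=23.6846 V=24.7299[EX]; j=2 S=86.0800 intr=8.3400 cont=9.9780 V=9.9780[hold]; j=3 S=106.3245 intr=0.0000 cont=1.8285 V=1.8285[hold]; j=4 S=131.3302 intr=0.0000 cont=0.0000 V=0.0000[hold]  S*(4)=69.6901
k=3: j=0 S=62.7055 intr=31.7145 cont=30.6693 V=31.7145[EX]; j=1 S=77.4527 intr=16.9673 cont=16.7749 V=16.9673[EX]; j=2 S=95.6683 intr=0.0000 cont=5.6242 V=5.6242[hold]; j=3 S=118.1678 intr=0.0000 cont=0.8562 V=0.8562[hold]  S*(3)=77.4527
k=2: j=0 S=69.6901 intr=24.7299 cont=23.6846 V=24.7299[EX]; j=1 S=86.0800 intr=8.3400 cont=10.8731 V=10.8731[hold]; j=2 S=106.3245 intr=0.0000 cont=3.0792 V=3.0792[hold]  S*(2)=69.6901
k=1: j=0 S=77.4527 intr=16.9673 cont=17.2410 V=17.2410[hold]; j=1 S=95.6683 intr=0.0000 cont=6.6945 V=6.6945[hold]  S*(1)=-
k=0: j=0 S=86.0800 intr=8.3400 cont=11.5586 V=11.5586[hold]  S*(0)=-

price = 11.5586
boundary = - - 69.6901 77.4527 69.6901 77.4527 86.0800
tree:
11.5586
17.2410 6.6945
24.7299 10.8731 3.0792
31.7145 16.9673 5.6242 0.8562
37.9991 24.7299 9.9780 1.8285 0.0000
43.6539 31.7145 16.9673 3.9051 0.0000 0.0000
48.7418 37.9991 24.7299 8.3400 0.0000 0.0000 0.0000
53.3199 43.6539 31.7145 16.9673 0.0000 0.0000 0.0000 0.0000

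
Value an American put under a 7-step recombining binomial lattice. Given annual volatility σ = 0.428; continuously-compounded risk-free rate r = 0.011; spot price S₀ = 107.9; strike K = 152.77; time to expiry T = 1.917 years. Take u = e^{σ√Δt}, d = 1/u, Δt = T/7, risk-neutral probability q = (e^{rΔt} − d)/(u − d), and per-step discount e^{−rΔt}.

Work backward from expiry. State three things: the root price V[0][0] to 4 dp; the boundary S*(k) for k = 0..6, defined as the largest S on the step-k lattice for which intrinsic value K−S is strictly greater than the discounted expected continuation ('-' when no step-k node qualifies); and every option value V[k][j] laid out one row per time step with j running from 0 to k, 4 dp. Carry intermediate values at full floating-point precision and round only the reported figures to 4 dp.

Δt=0.27386, u=1.25104, d=0.79933, q=0.45092, disc=e^(-rΔt)=0.99699
k=7 terminal: V=max(K-S,0) → 130.2736 117.5606 97.6634 66.5220 17.7824 0.0000 0.0000 0.0000
k=6: j=0 S=28.1440 intr=124.6260 cont=124.1664 V=124.6260[EX]; j=1 S=44.0485 intr=108.7215 cont=108.2620 V=108.7215[EX]; j=2 S=68.9408 intr=83.8292 cont=83.3697 V=83.8292[EX]; j=3 S=107.9000 intr=44.8700 cont=44.4105 V=44.8700[EX]; j=4 S=168.8754 intr=0.0000 cont=9.7346 V=9.7346[hold]; j=5 S=264.3087 intr=0.0000 cont=0.0000 V=0.0000[hold]; j=6 S=413.6724 intr=0.0000 cont=0.0000 V=0.0000[hold]  S*(6)=107.9000
k=5: j=0 S=35.2094 intr=117.5606 cont=117.1011 V=117.5606[EX]; j=1 S=55.1066 intr=97.6634 cont=97.2038 V=97.6634[EX]; j=2 S=86.2480 intr=66.5220 cont=66.0625 V=66.5220[EX]; j=3 S=134.9876 intr=17.7824 cont=28.9395 V=28.9395[hold]; j=4 S=211.2706 intr=0.0000 cont=5.3290 V=5.3290[hold]; j=5 S=330.6618 intr=0.0000 cont=0.0000 V=0.0000[hold]  S*(5)=86.2480
k=4: j=0 S=44.0485 intr=108.7215 cont=108.2620 V=108.7215[EX]; j=1 S=68.9408 intr=83.8292 cont=83.3697 V=83.8292[EX]; j=2 S=107.9000 intr=44.8700 cont=49.4263 V=49.4263[hold]; j=3 S=168.8754 intr=0.0000 cont=18.2381 V=18.2381[hold]; j=4 S=264.3087 intr=0.0000 cont=2.9173 V=2.9173[hold]  S*(4)=68.9408
k=3: j=0 S=55.1066 intr=97.6634 cont=97.2038 V=97.6634[EX]; j=1 S=86.2480 intr=66.5220 cont=68.1108 V=68.1108[hold]; j=2 S=134.9876 intr=17.7824 cont=35.2567 V=35.2567[hold]; j=3 S=211.2706 intr=0.0000 cont=11.2956 V=11.2956[hold]  S*(3)=55.1066
k=2: j=0 S=68.9408 intr=83.8292 cont=84.0839 V=84.0839[hold]; j=1 S=107.9000 intr=44.8700 cont=53.1360 V=53.1360[hold]; j=2 S=168.8754 intr=0.0000 cont=24.3787 V=24.3787[hold]  S*(2)=-
k=1: j=0 S=86.2480 intr=66.5220 cont=69.9180 V=69.9180[hold]; j=1 S=134.9876 intr=17.7824 cont=40.0480 V=40.0480[hold]  S*(1)=-
k=0: j=0 S=107.9000 intr=44.8700 cont=56.2793 V=56.2793[hold]  S*(0)=-

price = 56.2793
boundary = - - - 55.1066 68.9408 86.2480 107.9000
tree:
56.2793
69.9180 40.0480
84.0839 53.1360 24.3787
97.6634 68.1108 35.2567 11.2956
108.7215 83.8292 49.4263 18.2381 2.9173
117.5606 97.6634 66.5220 28.9395 5.3290 0.0000
124.6260 108.7215 83.8292 44.8700 9.7346 0.0000 0.0000
130.2736 117.5606 97.6634 66.5220 17.7824 0.0000 0.0000 0.0000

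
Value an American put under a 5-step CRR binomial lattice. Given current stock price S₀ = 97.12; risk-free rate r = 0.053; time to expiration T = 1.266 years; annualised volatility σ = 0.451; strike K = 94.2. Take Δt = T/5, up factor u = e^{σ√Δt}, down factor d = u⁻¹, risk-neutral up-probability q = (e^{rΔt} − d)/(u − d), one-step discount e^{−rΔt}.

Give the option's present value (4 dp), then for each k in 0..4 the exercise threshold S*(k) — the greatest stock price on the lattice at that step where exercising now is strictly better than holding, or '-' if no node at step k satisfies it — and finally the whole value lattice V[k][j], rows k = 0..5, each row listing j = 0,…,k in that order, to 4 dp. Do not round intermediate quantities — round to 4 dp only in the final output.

params: Δt=0.25320 u=1.25475 d=0.79697 q=0.47302 e^(-rΔt)=0.98667
t_5 payoffs: 62.9739 45.0375 16.7983 0.0000 0.0000 0.0000
t_4: node(4,0) S=39.1810 payoff=55.0190 vs cont=53.7633 → 55.0190 [stop]  node(4,1) S=61.6868 payoff=32.5132 vs cont=31.2575 → 32.5132 [stop]  node(4,2) S=97.1200 payoff=0.0000 vs cont=8.7344 → 8.7344 [wait]  node(4,3) S=152.9062 payoff=0.0000 vs cont=0.0000 → 0.0000 [wait]  node(4,4) S=240.7362 payoff=0.0000 vs cont=0.0000 → 0.0000 [wait]  ⇒ S*(4)=61.6868
t_3: node(3,0) S=49.1625 payoff=45.0375 vs cont=43.7818 → 45.0375 [stop]  node(3,1) S=77.4017 payoff=16.7983 vs cont=20.9819 → 20.9819 [wait]  node(3,2) S=121.8616 payoff=0.0000 vs cont=4.5415 → 4.5415 [wait]  node(3,3) S=191.8595 payoff=0.0000 vs cont=0.0000 → 0.0000 [wait]  ⇒ S*(3)=49.1625
t_2: node(2,0) S=61.6868 payoff=32.5132 vs cont=33.2100 → 33.2100 [wait]  node(2,1) S=97.1200 payoff=0.0000 vs cont=13.0292 → 13.0292 [wait]  node(2,2) S=152.9062 payoff=0.0000 vs cont=2.3614 → 2.3614 [wait]  ⇒ S*(2)=-
t_1: node(1,0) S=77.4017 payoff=16.7983 vs cont=23.3487 → 23.3487 [wait]  node(1,1) S=121.8616 payoff=0.0000 vs cont=7.8767 → 7.8767 [wait]  ⇒ S*(1)=-
t_0: node(0,0) S=97.1200 payoff=0.0000 vs cont=15.8165 → 15.8165 [wait]  ⇒ S*(0)=-

price = 15.8165
boundary = - - - 49.1625 61.6868
tree:
15.8165
23.3487 7.8767
33.2100 13.0292 2.3614
45.0375 20.9819 4.5415 0.0000
55.0190 32.5132 8.7344 0.0000 0.0000
62.9739 45.0375 16.7983 0.0000 0.0000 0.0000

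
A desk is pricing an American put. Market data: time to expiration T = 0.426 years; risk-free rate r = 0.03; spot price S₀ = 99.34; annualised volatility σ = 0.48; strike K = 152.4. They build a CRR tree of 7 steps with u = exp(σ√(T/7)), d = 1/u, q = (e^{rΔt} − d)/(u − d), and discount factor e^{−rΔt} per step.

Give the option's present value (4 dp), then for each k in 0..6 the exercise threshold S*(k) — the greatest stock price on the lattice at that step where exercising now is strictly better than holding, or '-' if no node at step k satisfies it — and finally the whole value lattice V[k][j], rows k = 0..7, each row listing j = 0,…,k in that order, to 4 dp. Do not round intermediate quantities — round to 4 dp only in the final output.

Δt=0.06086  u=1.12571  d=0.88833  q=0.47813  discount=0.99818
step 7 (expiry): payoffs max(K−S,0) = 109.0346 97.4465 82.7619 64.1533 40.5721 10.6896 0.0000 0.0000
step 6: (k=6,j=0): S=48.8168, (K−S)⁺=103.5832, hold=103.3052 ⇒ V=103.5832 exercise | (k=6,j=1): S=61.8616, (K−S)⁺=90.5384, hold=90.2605 ⇒ V=90.5384 exercise | (k=6,j=2): S=78.3921, (K−S)⁺=74.0079, hold=73.7299 ⇒ V=74.0079 exercise | (k=6,j=3): S=99.3400, (K−S)⁺=53.0600, hold=52.7820 ⇒ V=53.0600 exercise | (k=6,j=4): S=125.8855, (K−S)⁺=26.5145, hold=26.2365 ⇒ V=26.5145 exercise | (k=6,j=5): S=159.5245, (K−S)⁺=0.0000, hold=5.5684 ⇒ V=5.5684 continue | (k=6,j=6): S=202.1525, (K−S)⁺=0.0000, hold=0.0000 ⇒ V=0.0000 continue  boundary S*=125.8855
step 5: (k=5,j=0): S=54.9535, (K−S)⁺=97.4465, hold=97.1686 ⇒ V=97.4465 exercise | (k=5,j=1): S=69.6381, (K−S)⁺=82.7619, hold=82.4840 ⇒ V=82.7619 exercise | (k=5,j=2): S=88.2467, (K−S)⁺=64.1533, hold=63.8753 ⇒ V=64.1533 exercise | (k=5,j=3): S=111.8279, (K−S)⁺=40.5721, hold=40.2942 ⇒ V=40.5721 exercise | (k=5,j=4): S=141.7104, (K−S)⁺=10.6896, hold=16.4694 ⇒ V=16.4694 continue | (k=5,j=5): S=179.5781, (K−S)⁺=0.0000, hold=2.9007 ⇒ V=2.9007 continue  boundary S*=111.8279
step 4: (k=4,j=0): S=61.8616, (K−S)⁺=90.5384, hold=90.2605 ⇒ V=90.5384 exercise | (k=4,j=1): S=78.3921, (K−S)⁺=74.0079, hold=73.7299 ⇒ V=74.0079 exercise | (k=4,j=2): S=99.3400, (K−S)⁺=53.0600, hold=52.7820 ⇒ V=53.0600 exercise | (k=4,j=3): S=125.8855, (K−S)⁺=26.5145, hold=28.9949 ⇒ V=28.9949 continue | (k=4,j=4): S=159.5245, (K−S)⁺=0.0000, hold=9.9636 ⇒ V=9.9636 continue  boundary S*=99.3400
step 3: (k=3,j=0): S=69.6381, (K−S)⁺=82.7619, hold=82.4840 ⇒ V=82.7619 exercise | (k=3,j=1): S=88.2467, (K−S)⁺=64.1533, hold=63.8753 ⇒ V=64.1533 exercise | (k=3,j=2): S=111.8279, (K−S)⁺=40.5721, hold=41.4780 ⇒ V=41.4780 continue | (k=3,j=3): S=141.7104, (K−S)⁺=10.6896, hold=19.8592 ⇒ V=19.8592 continue  boundary S*=88.2467
step 2: (k=2,j=0): S=78.3921, (K−S)⁺=74.0079, hold=73.7299 ⇒ V=74.0079 exercise | (k=2,j=1): S=99.3400, (K−S)⁺=53.0600, hold=53.2143 ⇒ V=53.2143 continue | (k=2,j=2): S=125.8855, (K−S)⁺=26.5145, hold=31.0846 ⇒ V=31.0846 continue  boundary S*=78.3921
step 1: (k=1,j=0): S=88.2467, (K−S)⁺=64.1533, hold=63.9490 ⇒ V=64.1533 exercise | (k=1,j=1): S=111.8279, (K−S)⁺=40.5721, hold=42.5557 ⇒ V=42.5557 continue  boundary S*=88.2467
step 0: (k=0,j=0): S=99.3400, (K−S)⁺=53.0600, hold=53.7287 ⇒ V=53.7287 continue  boundary S*=-

price = 53.7287
boundary = - 88.2467 78.3921 88.2467 99.3400 111.8279 125.8855
tree:
53.7287
64.1533 42.5557
74.0079 53.2143 31.0846
82.7619 64.1533 41.4780 19.8592
90.5384 74.0079 53.0600 28.9949 9.9636
97.4465 82.7619 64.1533 40.5721 16.4694 2.9007
103.5832 90.5384 74.0079 53.0600 26.5145 5.5684 0.0000
109.0346 97.4465 82.7619 64.1533 40.5721 10.6896 0.0000 0.0000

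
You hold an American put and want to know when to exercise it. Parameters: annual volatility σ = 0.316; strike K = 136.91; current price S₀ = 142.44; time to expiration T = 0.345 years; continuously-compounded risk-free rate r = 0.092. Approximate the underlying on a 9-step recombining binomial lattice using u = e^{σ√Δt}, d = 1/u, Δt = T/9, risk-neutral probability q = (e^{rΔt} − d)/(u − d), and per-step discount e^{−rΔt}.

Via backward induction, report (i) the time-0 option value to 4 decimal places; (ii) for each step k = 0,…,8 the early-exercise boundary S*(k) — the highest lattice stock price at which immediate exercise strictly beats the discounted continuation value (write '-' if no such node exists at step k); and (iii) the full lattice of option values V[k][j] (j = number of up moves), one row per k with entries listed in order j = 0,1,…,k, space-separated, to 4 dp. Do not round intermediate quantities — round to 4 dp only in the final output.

params: Δt=0.03833 u=1.06382 d=0.94001 q=0.51307 e^(-rΔt)=0.99648
t_9 payoffs: 55.2882 44.5369 32.3695 18.5995 3.0156 0.0000 0.0000 0.0000 0.0000 0.0000
t_8: node(8,0) S=86.8312 payoff=50.0788 vs cont=49.5968 → 50.0788 [stop]  node(8,1) S=98.2686 payoff=38.6414 vs cont=38.1594 → 38.6414 [stop]  node(8,2) S=111.2126 payoff=25.6974 vs cont=25.2154 → 25.6974 [stop]  node(8,3) S=125.8615 payoff=11.0485 vs cont=10.5665 → 11.0485 [stop]  node(8,4) S=142.4400 payoff=0.0000 vs cont=1.4632 → 1.4632 [wait]  node(8,5) S=161.2022 payoff=0.0000 vs cont=0.0000 → 0.0000 [wait]  node(8,6) S=182.4358 payoff=0.0000 vs cont=0.0000 → 0.0000 [wait]  node(8,7) S=206.4662 payoff=0.0000 vs cont=0.0000 → 0.0000 [wait]  node(8,8) S=233.6620 payoff=0.0000 vs cont=0.0000 → 0.0000 [wait]  ⇒ S*(8)=125.8615
t_7: node(7,0) S=92.3731 payoff=44.5369 vs cont=44.0549 → 44.5369 [stop]  node(7,1) S=104.5405 payoff=32.3695 vs cont=31.8875 → 32.3695 [stop]  node(7,2) S=118.3105 payoff=18.5995 vs cont=18.1175 → 18.5995 [stop]  node(7,3) S=133.8944 payoff=3.0156 vs cont=6.1090 → 6.1090 [wait]  node(7,4) S=151.5310 payoff=0.0000 vs cont=0.7100 → 0.7100 [wait]  node(7,5) S=171.4907 payoff=0.0000 vs cont=0.0000 → 0.0000 [wait]  node(7,6) S=194.0794 payoff=0.0000 vs cont=0.0000 → 0.0000 [wait]  node(7,7) S=219.6436 payoff=0.0000 vs cont=0.0000 → 0.0000 [wait]  ⇒ S*(7)=118.3105
t_6: node(6,0) S=98.2686 payoff=38.6414 vs cont=38.1594 → 38.6414 [stop]  node(6,1) S=111.2126 payoff=25.6974 vs cont=25.2154 → 25.6974 [stop]  node(6,2) S=125.8615 payoff=11.0485 vs cont=12.1480 → 12.1480 [wait]  node(6,3) S=142.4400 payoff=0.0000 vs cont=3.3272 → 3.3272 [wait]  node(6,4) S=161.2022 payoff=0.0000 vs cont=0.3445 → 0.3445 [wait]  node(6,5) S=182.4358 payoff=0.0000 vs cont=0.0000 → 0.0000 [wait]  node(6,6) S=206.4662 payoff=0.0000 vs cont=0.0000 → 0.0000 [wait]  ⇒ S*(6)=111.2126
t_5: node(5,0) S=104.5405 payoff=32.3695 vs cont=31.8875 → 32.3695 [stop]  node(5,1) S=118.3105 payoff=18.5995 vs cont=18.6796 → 18.6796 [wait]  node(5,2) S=133.8944 payoff=3.0156 vs cont=7.5955 → 7.5955 [wait]  node(5,3) S=151.5310 payoff=0.0000 vs cont=1.7905 → 1.7905 [wait]  node(5,4) S=171.4907 payoff=0.0000 vs cont=0.1672 → 0.1672 [wait]  node(5,5) S=194.0794 payoff=0.0000 vs cont=0.0000 → 0.0000 [wait]  ⇒ S*(5)=104.5405
t_4: node(4,0) S=111.2126 payoff=25.6974 vs cont=25.2564 → 25.6974 [stop]  node(4,1) S=125.8615 payoff=11.0485 vs cont=12.9469 → 12.9469 [wait]  node(4,2) S=142.4400 payoff=0.0000 vs cont=4.6009 → 4.6009 [wait]  node(4,3) S=161.2022 payoff=0.0000 vs cont=0.9542 → 0.9542 [wait]  node(4,4) S=182.4358 payoff=0.0000 vs cont=0.0811 → 0.0811 [wait]  ⇒ S*(4)=111.2126
t_3: node(3,0) S=118.3105 payoff=18.5995 vs cont=19.0881 → 19.0881 [wait]  node(3,1) S=133.8944 payoff=3.0156 vs cont=8.6343 → 8.6343 [wait]  node(3,2) S=151.5310 payoff=0.0000 vs cont=2.7203 → 2.7203 [wait]  node(3,3) S=171.4907 payoff=0.0000 vs cont=0.5045 → 0.5045 [wait]  ⇒ S*(3)=-
t_2: node(2,0) S=125.8615 payoff=11.0485 vs cont=13.6762 → 13.6762 [wait]  node(2,1) S=142.4400 payoff=0.0000 vs cont=5.5803 → 5.5803 [wait]  node(2,2) S=161.2022 payoff=0.0000 vs cont=1.5778 → 1.5778 [wait]  ⇒ S*(2)=-
t_1: node(1,0) S=133.8944 payoff=3.0156 vs cont=9.4889 → 9.4889 [wait]  node(1,1) S=151.5310 payoff=0.0000 vs cont=3.5143 → 3.5143 [wait]  ⇒ S*(1)=-
t_0: node(0,0) S=142.4400 payoff=0.0000 vs cont=6.4009 → 6.4009 [wait]  ⇒ S*(0)=-

price = 6.4009
boundary = - - - - 111.2126 104.5405 111.2126 118.3105 125.8615
tree:
6.4009
9.4889 3.5143
13.6762 5.5803 1.5778
19.0881 8.6343 2.7203 0.5045
25.6974 12.9469 4.6009 0.9542 0.0811
32.3695 18.6796 7.5955 1.7905 0.1672 0.0000
38.6414 25.6974 12.1480 3.3272 0.3445 0.0000 0.0000
44.5369 32.3695 18.5995 6.1090 0.7100 0.0000 0.0000 0.0000
50.0788 38.6414 25.6974 11.0485 1.4632 0.0000 0.0000 0.0000 0.0000
55.2882 44.5369 32.3695 18.5995 3.0156 0.0000 0.0000 0.0000 0.0000 0.0000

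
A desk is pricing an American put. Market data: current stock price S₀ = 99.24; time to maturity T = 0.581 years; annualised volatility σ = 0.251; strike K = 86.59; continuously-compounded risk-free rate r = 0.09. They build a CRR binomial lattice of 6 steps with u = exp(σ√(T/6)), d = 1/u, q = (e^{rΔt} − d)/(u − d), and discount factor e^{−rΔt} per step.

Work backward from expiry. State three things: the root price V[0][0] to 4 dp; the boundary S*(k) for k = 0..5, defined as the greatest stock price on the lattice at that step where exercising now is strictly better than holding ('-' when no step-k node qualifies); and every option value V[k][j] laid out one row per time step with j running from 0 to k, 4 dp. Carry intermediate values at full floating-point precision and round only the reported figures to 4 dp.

Δt=0.09683  u=1.08124  d=0.92487  q=0.53646  discount=0.99132
step 6 (expiry): payoffs max(K−S,0) = 24.4802 13.9790 1.7024 0.0000 0.0000 0.0000 0.0000
step 5: (k=5,j=0): S=67.1554, (K−S)⁺=19.4346, hold=18.6832 ⇒ V=19.4346 exercise | (k=5,j=1): S=78.5097, (K−S)⁺=8.0803, hold=7.3289 ⇒ V=8.0803 exercise | (k=5,j=2): S=91.7837, (K−S)⁺=0.0000, hold=0.7823 ⇒ V=0.7823 continue | (k=5,j=3): S=107.3020, (K−S)⁺=0.0000, hold=0.0000 ⇒ V=0.0000 continue | (k=5,j=4): S=125.4441, (K−S)⁺=0.0000, hold=0.0000 ⇒ V=0.0000 continue | (k=5,j=5): S=146.6535, (K−S)⁺=0.0000, hold=0.0000 ⇒ V=0.0000 continue  boundary S*=78.5097
step 4: (k=4,j=0): S=72.6110, (K−S)⁺=13.9790, hold=13.2277 ⇒ V=13.9790 exercise | (k=4,j=1): S=84.8876, (K−S)⁺=1.7024, hold=4.1291 ⇒ V=4.1291 continue | (k=4,j=2): S=99.2400, (K−S)⁺=0.0000, hold=0.3595 ⇒ V=0.3595 continue | (k=4,j=3): S=116.0190, (K−S)⁺=0.0000, hold=0.0000 ⇒ V=0.0000 continue | (k=4,j=4): S=135.6349, (K−S)⁺=0.0000, hold=0.0000 ⇒ V=0.0000 continue  boundary S*=72.6110
step 3: (k=3,j=0): S=78.5097, (K−S)⁺=8.0803, hold=8.6195 ⇒ V=8.6195 continue | (k=3,j=1): S=91.7837, (K−S)⁺=0.0000, hold=2.0885 ⇒ V=2.0885 continue | (k=3,j=2): S=107.3020, (K−S)⁺=0.0000, hold=0.1652 ⇒ V=0.1652 continue | (k=3,j=3): S=125.4441, (K−S)⁺=0.0000, hold=0.0000 ⇒ V=0.0000 continue  boundary S*=-
step 2: (k=2,j=0): S=84.8876, (K−S)⁺=1.7024, hold=5.0715 ⇒ V=5.0715 continue | (k=2,j=1): S=99.2400, (K−S)⁺=0.0000, hold=1.0476 ⇒ V=1.0476 continue | (k=2,j=2): S=116.0190, (K−S)⁺=0.0000, hold=0.0759 ⇒ V=0.0759 continue  boundary S*=-
step 1: (k=1,j=0): S=91.7837, (K−S)⁺=0.0000, hold=2.8875 ⇒ V=2.8875 continue | (k=1,j=1): S=107.3020, (K−S)⁺=0.0000, hold=0.5217 ⇒ V=0.5217 continue  boundary S*=-
step 0: (k=0,j=0): S=99.2400, (K−S)⁺=0.0000, hold=1.6043 ⇒ V=1.6043 continue  boundary S*=-

price = 1.6043
boundary = - - - - 72.6110 78.5097
tree:
1.6043
2.8875 0.5217
5.0715 1.0476 0.0759
8.6195 2.0885 0.1652 0.0000
13.9790 4.1291 0.3595 0.0000 0.0000
19.4346 8.0803 0.7823 0.0000 0.0000 0.0000
24.4802 13.9790 1.7024 0.0000 0.0000 0.0000 0.0000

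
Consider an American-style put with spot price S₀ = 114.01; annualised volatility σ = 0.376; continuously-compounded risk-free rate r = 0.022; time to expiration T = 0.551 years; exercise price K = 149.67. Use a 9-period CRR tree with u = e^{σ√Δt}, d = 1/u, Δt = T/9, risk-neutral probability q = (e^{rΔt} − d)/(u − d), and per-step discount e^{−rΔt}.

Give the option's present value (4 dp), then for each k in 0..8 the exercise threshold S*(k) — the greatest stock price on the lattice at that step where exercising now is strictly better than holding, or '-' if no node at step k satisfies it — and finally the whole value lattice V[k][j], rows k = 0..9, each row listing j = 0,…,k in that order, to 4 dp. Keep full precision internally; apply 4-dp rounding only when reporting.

Δt=0.06122, u=1.09750, d=0.91116, q=0.48399, disc=e^(-rΔt)=0.99865
k=9 terminal: V=max(K-S,0) → 100.3180 90.2253 78.0685 63.4257 45.7884 24.5441 0.0000 0.0000 0.0000 0.0000
k=8: j=0 S=54.1638 intr=95.5062 cont=95.3047 V=95.5062[EX]; j=1 S=65.2406 intr=84.4294 cont=84.2280 V=84.4294[EX]; j=2 S=78.5825 intr=71.0875 cont=70.8860 V=71.0875[EX]; j=3 S=94.6530 intr=55.0170 cont=54.8155 V=55.0170[EX]; j=4 S=114.0100 intr=35.6600 cont=35.4585 V=35.6600[EX]; j=5 S=137.3256 intr=12.3444 cont=12.6479 V=12.6479[hold]; j=6 S=165.4093 intr=0.0000 cont=0.0000 V=0.0000[hold]; j=7 S=199.2362 intr=0.0000 cont=0.0000 V=0.0000[hold]; j=8 S=239.9809 intr=0.0000 cont=0.0000 V=0.0000[hold]  S*(8)=114.0100
k=7: j=0 S=59.4447 intr=90.2253 cont=90.0238 V=90.2253[EX]; j=1 S=71.6015 intr=78.0685 cont=77.8671 V=78.0685[EX]; j=2 S=86.2443 intr=63.4257 cont=63.2243 V=63.4257[EX]; j=3 S=103.8816 intr=45.7884 cont=45.5869 V=45.7884[EX]; j=4 S=125.1259 intr=24.5441 cont=24.4894 V=24.5441[EX]; j=5 S=150.7147 intr=0.0000 cont=6.5177 V=6.5177[hold]; j=6 S=181.5365 intr=0.0000 cont=0.0000 V=0.0000[hold]; j=7 S=218.6616 intr=0.0000 cont=0.0000 V=0.0000[hold]  S*(7)=125.1259
k=6: j=0 S=65.2406 intr=84.4294 cont=84.2280 V=84.4294[EX]; j=1 S=78.5825 intr=71.0875 cont=70.8860 V=71.0875[EX]; j=2 S=94.6530 intr=55.0170 cont=54.8155 V=55.0170[EX]; j=3 S=114.0100 intr=35.6600 cont=35.4585 V=35.6600[EX]; j=4 S=137.3256 intr=12.3444 cont=15.7982 V=15.7982[hold]; j=5 S=165.4093 intr=0.0000 cont=3.3586 V=3.3586[hold]; j=6 S=199.2362 intr=0.0000 cont=0.0000 V=0.0000[hold]  S*(6)=114.0100
k=5: j=0 S=71.6015 intr=78.0685 cont=77.8671 V=78.0685[EX]; j=1 S=86.2443 intr=63.4257 cont=63.2243 V=63.4257[EX]; j=2 S=103.8816 intr=45.7884 cont=45.5869 V=45.7884[EX]; j=3 S=125.1259 intr=24.5441 cont=26.0120 V=26.0120[hold]; j=4 S=150.7147 intr=0.0000 cont=9.7644 V=9.7644[hold]; j=5 S=181.5365 intr=0.0000 cont=1.7308 V=1.7308[hold]  S*(5)=103.8816
k=4: j=0 S=78.5825 intr=71.0875 cont=70.8860 V=71.0875[EX]; j=1 S=94.6530 intr=55.0170 cont=54.8155 V=55.0170[EX]; j=2 S=114.0100 intr=35.6600 cont=36.1680 V=36.1680[hold]; j=3 S=137.3256 intr=12.3444 cont=18.1239 V=18.1239[hold]; j=4 S=165.4093 intr=0.0000 cont=5.8683 V=5.8683[hold]  S*(4)=94.6530
k=3: j=0 S=86.2443 intr=63.4257 cont=63.2243 V=63.4257[EX]; j=1 S=103.8816 intr=45.7884 cont=45.8325 V=45.8325[hold]; j=2 S=125.1259 intr=24.5441 cont=27.3979 V=27.3979[hold]; j=3 S=150.7147 intr=0.0000 cont=12.1759 V=12.1759[hold]  S*(3)=86.2443
k=2: j=0 S=94.6530 intr=55.0170 cont=54.8368 V=55.0170[EX]; j=1 S=114.0100 intr=35.6600 cont=36.8606 V=36.8606[hold]; j=2 S=137.3256 intr=12.3444 cont=20.0036 V=20.0036[hold]  S*(2)=94.6530
k=1: j=0 S=103.8816 intr=45.7884 cont=46.1672 V=46.1672[hold]; j=1 S=125.1259 intr=24.5441 cont=28.6633 V=28.6633[hold]  S*(1)=-
k=0: j=0 S=114.0100 intr=35.6600 cont=37.6448 V=37.6448[hold]  S*(0)=-

price = 37.6448
boundary = - - 94.6530 86.2443 94.6530 103.8816 114.0100 125.1259 114.0100
tree:
37.6448
46.1672 28.6633
55.0170 36.8606 20.0036
63.4257 45.8325 27.3979 12.1759
71.0875 55.0170 36.1680 18.1239 5.8683
78.0685 63.4257 45.7884 26.0120 9.7644 1.7308
84.4294 71.0875 55.0170 35.6600 15.7982 3.3586 0.0000
90.2253 78.0685 63.4257 45.7884 24.5441 6.5177 0.0000 0.0000
95.5062 84.4294 71.0875 55.0170 35.6600 12.6479 0.0000 0.0000 0.0000
100.3180 90.2253 78.0685 63.4257 45.7884 24.5441 0.0000 0.0000 0.0000 0.0000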